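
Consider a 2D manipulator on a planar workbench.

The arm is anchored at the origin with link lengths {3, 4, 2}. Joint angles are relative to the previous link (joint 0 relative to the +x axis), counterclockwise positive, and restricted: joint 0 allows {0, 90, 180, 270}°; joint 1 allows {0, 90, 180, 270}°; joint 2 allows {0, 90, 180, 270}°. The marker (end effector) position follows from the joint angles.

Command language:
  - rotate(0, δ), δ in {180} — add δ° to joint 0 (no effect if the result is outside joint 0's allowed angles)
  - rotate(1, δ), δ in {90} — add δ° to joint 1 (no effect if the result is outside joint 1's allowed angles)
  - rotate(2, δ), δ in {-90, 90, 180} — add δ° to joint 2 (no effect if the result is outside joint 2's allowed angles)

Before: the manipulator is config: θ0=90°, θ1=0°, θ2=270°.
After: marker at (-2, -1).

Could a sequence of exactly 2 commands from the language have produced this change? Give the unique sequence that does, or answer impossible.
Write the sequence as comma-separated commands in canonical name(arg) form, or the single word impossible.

initial: config: θ0=90°, θ1=0°, θ2=270°
t=1 rotate(1, 90) ⇒ config: θ0=90°, θ1=90°, θ2=270°
t=2 rotate(1, 90) ⇒ config: θ0=90°, θ1=180°, θ2=270°
uniquely the one of 25 2-step routes that fits.

rotate(1, 90), rotate(1, 90)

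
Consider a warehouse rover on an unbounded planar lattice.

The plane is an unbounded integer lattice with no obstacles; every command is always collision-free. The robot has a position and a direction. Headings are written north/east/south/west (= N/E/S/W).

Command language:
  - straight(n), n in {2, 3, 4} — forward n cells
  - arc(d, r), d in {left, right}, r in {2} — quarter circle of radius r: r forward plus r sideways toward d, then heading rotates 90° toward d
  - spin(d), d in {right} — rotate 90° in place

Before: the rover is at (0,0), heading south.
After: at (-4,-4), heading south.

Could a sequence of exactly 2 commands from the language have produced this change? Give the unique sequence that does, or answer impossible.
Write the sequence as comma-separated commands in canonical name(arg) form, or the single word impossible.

key: heading stays S — rotations cancel among the 2 commands
begin: at (0,0), heading south
step 1 (arc(right, 2)): at (-2,-2), heading west
step 2 (arc(left, 2)): at (-4,-4), heading south
no rival 2-sequence matches.

arc(right, 2), arc(left, 2)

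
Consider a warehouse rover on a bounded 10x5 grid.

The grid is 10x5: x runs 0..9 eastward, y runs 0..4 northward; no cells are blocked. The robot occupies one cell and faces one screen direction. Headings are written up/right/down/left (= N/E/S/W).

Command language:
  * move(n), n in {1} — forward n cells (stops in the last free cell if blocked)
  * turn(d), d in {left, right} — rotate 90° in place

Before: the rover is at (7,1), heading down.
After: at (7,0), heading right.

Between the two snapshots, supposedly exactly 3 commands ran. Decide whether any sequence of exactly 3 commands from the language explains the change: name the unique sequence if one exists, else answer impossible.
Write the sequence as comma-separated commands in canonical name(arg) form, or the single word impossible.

key: order matters: swapping move(1) and turn(left) lands elsewhere
start: at (7,1), heading down
[1] after move(1): at (7,0), heading down
[2] after move(1): at (7,0), heading down
[3] after turn(left): at (7,0), heading right
no other 3-command option fits: unique.

move(1), move(1), turn(left)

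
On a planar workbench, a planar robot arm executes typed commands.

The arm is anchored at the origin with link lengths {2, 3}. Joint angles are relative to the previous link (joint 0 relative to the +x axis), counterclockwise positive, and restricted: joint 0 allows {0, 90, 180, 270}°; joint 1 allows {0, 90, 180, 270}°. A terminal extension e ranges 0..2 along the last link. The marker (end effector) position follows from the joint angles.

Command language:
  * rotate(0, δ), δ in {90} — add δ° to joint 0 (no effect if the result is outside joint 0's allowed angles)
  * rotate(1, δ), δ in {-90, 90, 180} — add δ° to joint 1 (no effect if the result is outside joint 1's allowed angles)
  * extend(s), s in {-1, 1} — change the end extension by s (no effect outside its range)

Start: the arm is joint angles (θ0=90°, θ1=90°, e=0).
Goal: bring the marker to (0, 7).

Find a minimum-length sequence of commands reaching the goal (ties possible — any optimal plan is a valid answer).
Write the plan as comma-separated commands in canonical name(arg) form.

from: joint angles (θ0=90°, θ1=90°, e=0)
step 1 (extend(1)): joint angles (θ0=90°, θ1=90°, e=1)
step 2 (extend(1)): joint angles (θ0=90°, θ1=90°, e=2)
step 3 (rotate(1, -90)): joint angles (θ0=90°, θ1=0°, e=2)
no 2-step plan works, so 3 is optimal.

extend(1), extend(1), rotate(1, -90)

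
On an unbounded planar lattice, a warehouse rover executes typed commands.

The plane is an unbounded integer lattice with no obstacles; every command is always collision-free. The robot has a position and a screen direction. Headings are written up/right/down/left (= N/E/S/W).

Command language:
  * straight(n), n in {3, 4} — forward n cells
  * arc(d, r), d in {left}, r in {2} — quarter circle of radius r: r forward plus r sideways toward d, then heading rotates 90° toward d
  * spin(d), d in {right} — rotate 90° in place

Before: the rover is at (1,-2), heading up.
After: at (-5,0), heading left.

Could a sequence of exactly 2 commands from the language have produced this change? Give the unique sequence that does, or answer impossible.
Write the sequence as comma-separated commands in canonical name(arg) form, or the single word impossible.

key: order matters: swapping arc(left, 2) and straight(4) lands elsewhere
t0: at (1,-2), heading up
[1] after arc(left, 2): at (-1,0), heading left
[2] after straight(4): at (-5,0), heading left
all 16 alternatives checked — unique.

arc(left, 2), straight(4)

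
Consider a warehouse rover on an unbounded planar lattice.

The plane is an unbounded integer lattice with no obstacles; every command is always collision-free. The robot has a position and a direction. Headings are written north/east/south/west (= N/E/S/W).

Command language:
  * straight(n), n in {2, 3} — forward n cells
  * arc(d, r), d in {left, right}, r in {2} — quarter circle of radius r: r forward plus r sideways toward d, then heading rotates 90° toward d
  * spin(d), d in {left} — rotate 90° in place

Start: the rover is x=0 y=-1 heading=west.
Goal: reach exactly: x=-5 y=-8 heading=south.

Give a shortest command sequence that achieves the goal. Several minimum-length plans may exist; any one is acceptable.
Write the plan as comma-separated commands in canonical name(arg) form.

begin: x=0 y=-1 heading=west
step 1 (straight(3)): x=-3 y=-1 heading=west
step 2 (arc(left, 2)): x=-5 y=-3 heading=south
step 3 (straight(2)): x=-5 y=-5 heading=south
step 4 (straight(3)): x=-5 y=-8 heading=south
minimal: 4 command(s), checked below 4.

straight(3), arc(left, 2), straight(2), straight(3)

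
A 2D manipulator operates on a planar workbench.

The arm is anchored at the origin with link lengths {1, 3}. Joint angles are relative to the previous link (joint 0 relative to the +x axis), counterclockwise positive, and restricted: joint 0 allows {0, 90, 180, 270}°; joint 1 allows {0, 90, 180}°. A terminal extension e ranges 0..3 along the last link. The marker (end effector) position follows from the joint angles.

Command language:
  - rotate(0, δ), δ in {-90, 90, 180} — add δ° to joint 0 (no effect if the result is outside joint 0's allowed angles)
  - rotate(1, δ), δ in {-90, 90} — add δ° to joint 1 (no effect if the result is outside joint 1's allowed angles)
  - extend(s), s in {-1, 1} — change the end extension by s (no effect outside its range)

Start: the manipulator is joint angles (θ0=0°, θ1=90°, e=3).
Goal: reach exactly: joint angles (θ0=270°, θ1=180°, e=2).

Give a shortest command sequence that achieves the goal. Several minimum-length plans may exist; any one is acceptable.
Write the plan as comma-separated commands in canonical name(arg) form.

rotate(1, 90), rotate(0, -90), extend(-1)

t0: joint angles (θ0=0°, θ1=90°, e=3)
t=1 rotate(1, 90) ⇒ joint angles (θ0=0°, θ1=180°, e=3)
t=2 rotate(0, -90) ⇒ joint angles (θ0=270°, θ1=180°, e=3)
t=3 extend(-1) ⇒ joint angles (θ0=270°, θ1=180°, e=2)
minimal: 3 command(s), checked below 3.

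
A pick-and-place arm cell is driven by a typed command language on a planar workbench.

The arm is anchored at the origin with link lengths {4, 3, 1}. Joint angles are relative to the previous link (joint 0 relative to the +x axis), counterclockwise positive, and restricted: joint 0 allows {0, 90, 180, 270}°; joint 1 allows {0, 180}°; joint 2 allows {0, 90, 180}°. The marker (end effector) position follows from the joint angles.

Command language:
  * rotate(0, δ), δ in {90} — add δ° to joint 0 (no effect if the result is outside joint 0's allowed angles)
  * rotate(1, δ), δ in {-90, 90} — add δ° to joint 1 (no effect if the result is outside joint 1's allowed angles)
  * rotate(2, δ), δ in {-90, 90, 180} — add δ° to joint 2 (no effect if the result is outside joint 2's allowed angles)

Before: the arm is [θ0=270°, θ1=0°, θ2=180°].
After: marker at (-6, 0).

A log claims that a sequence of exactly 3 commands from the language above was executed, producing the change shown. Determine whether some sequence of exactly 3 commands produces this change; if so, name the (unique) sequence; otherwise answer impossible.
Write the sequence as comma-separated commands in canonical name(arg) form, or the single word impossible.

rotate(0, 90), rotate(0, 90), rotate(0, 90)

start: [θ0=270°, θ1=0°, θ2=180°]
t=1 rotate(0, 90) ⇒ [θ0=0°, θ1=0°, θ2=180°]
t=2 rotate(0, 90) ⇒ [θ0=90°, θ1=0°, θ2=180°]
t=3 rotate(0, 90) ⇒ [θ0=180°, θ1=0°, θ2=180°]
all 216 alternatives checked — unique.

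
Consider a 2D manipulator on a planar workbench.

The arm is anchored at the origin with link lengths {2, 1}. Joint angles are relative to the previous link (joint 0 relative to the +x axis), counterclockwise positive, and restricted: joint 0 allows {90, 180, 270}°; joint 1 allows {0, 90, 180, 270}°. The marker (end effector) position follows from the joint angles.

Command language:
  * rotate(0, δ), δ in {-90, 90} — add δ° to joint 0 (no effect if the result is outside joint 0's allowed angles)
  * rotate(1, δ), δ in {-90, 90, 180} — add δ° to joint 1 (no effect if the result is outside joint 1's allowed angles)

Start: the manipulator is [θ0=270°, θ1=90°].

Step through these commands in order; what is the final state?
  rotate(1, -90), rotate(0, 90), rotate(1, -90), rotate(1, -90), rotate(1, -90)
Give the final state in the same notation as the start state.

t0: [θ0=270°, θ1=90°]
t=1 rotate(1, -90) ⇒ [θ0=270°, θ1=0°]
t=2 rotate(0, 90) ⇒ [θ0=270°, θ1=0°]
t=3 rotate(1, -90) ⇒ [θ0=270°, θ1=270°]
t=4 rotate(1, -90) ⇒ [θ0=270°, θ1=180°]
t=5 rotate(1, -90) ⇒ [θ0=270°, θ1=90°]

[θ0=270°, θ1=90°]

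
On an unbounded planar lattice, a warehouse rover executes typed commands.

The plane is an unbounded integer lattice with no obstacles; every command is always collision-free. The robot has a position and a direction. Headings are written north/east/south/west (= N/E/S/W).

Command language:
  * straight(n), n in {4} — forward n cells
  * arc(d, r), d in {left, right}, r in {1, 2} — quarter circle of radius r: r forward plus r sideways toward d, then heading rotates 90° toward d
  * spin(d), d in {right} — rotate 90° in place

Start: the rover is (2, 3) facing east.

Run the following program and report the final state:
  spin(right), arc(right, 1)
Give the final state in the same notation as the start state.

initial: (2, 3) facing east
1. spin(right) → (2, 3) facing south
2. arc(right, 1) → (1, 2) facing west

(1, 2) facing west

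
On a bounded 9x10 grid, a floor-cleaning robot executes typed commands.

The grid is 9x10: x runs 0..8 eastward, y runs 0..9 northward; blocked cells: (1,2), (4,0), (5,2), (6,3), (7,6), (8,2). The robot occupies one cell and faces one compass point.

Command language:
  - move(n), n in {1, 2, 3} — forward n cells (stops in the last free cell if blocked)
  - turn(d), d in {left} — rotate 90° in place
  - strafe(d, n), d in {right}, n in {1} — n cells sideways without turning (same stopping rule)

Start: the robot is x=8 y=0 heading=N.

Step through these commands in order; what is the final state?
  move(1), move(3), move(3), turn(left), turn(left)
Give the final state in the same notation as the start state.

x=8 y=1 heading=S

begin: x=8 y=0 heading=N
[1] after move(1): x=8 y=1 heading=N
[2] after move(3): x=8 y=1 heading=N
[3] after move(3): x=8 y=1 heading=N
[4] after turn(left): x=8 y=1 heading=W
[5] after turn(left): x=8 y=1 heading=S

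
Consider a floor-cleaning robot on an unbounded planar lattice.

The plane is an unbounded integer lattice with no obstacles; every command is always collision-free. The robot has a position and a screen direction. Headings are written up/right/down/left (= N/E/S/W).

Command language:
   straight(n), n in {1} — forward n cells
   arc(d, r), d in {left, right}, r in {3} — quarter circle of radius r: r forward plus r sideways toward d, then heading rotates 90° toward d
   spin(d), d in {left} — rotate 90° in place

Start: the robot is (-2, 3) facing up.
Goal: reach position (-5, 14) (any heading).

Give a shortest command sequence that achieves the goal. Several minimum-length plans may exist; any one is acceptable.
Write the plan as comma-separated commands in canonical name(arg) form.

initial: (-2, 3) facing up
step 1 (straight(1)): (-2, 4) facing up
step 2 (straight(1)): (-2, 5) facing up
step 3 (arc(left, 3)): (-5, 8) facing left
step 4 (arc(right, 3)): (-8, 11) facing up
step 5 (arc(right, 3)): (-5, 14) facing right
shorter routes all fall short; 5 is best.

straight(1), straight(1), arc(left, 3), arc(right, 3), arc(right, 3)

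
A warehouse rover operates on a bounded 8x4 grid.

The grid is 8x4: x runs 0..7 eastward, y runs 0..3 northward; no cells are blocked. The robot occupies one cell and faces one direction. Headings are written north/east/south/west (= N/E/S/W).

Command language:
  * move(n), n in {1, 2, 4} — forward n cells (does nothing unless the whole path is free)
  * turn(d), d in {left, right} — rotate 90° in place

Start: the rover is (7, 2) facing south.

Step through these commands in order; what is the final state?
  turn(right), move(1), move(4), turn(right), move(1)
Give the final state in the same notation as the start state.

(2, 3) facing north

t0: (7, 2) facing south
[1] after turn(right): (7, 2) facing west
[2] after move(1): (6, 2) facing west
[3] after move(4): (2, 2) facing west
[4] after turn(right): (2, 2) facing north
[5] after move(1): (2, 3) facing north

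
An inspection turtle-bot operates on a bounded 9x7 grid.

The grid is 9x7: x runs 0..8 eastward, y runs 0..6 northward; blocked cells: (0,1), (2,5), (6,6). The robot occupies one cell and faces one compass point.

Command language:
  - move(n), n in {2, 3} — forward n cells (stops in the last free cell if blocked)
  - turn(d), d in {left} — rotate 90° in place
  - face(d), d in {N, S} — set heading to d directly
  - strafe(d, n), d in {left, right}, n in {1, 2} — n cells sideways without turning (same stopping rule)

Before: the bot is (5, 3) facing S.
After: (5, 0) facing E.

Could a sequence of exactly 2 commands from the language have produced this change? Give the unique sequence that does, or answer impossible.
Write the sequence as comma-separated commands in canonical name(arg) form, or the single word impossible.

move(3), turn(left)

key: running turn(left) before move(3) would end elsewhere — order is forced
start: (5, 3) facing S
t=1 move(3) ⇒ (5, 0) facing S
t=2 turn(left) ⇒ (5, 0) facing E
no rival 2-sequence matches.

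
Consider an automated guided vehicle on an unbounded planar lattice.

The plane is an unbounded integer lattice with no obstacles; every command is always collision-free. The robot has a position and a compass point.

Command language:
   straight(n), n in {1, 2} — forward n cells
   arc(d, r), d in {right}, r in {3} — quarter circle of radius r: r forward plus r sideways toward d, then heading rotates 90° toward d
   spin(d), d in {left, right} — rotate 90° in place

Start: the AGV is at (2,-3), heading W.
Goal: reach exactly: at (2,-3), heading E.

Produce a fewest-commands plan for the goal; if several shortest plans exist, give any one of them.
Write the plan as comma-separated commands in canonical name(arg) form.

begin: at (2,-3), heading W
step 1 (spin(left)): at (2,-3), heading S
step 2 (spin(left)): at (2,-3), heading E
minimal: 2 command(s), checked below 2.

spin(left), spin(left)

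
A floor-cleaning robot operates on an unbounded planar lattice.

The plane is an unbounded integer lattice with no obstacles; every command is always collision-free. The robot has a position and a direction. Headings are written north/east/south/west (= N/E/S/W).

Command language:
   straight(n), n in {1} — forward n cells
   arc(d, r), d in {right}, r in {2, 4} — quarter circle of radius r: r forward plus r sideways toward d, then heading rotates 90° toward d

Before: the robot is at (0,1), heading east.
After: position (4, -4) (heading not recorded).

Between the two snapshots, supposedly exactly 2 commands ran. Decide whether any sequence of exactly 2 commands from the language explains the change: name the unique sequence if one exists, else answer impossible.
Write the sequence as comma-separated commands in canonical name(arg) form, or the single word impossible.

key: running straight(1) before arc(right, 4) would end elsewhere — order is forced
from: at (0,1), heading east
[1] after arc(right, 4): at (4,-3), heading south
[2] after straight(1): at (4,-4), heading south
all 9 alternatives checked — unique.

arc(right, 4), straight(1)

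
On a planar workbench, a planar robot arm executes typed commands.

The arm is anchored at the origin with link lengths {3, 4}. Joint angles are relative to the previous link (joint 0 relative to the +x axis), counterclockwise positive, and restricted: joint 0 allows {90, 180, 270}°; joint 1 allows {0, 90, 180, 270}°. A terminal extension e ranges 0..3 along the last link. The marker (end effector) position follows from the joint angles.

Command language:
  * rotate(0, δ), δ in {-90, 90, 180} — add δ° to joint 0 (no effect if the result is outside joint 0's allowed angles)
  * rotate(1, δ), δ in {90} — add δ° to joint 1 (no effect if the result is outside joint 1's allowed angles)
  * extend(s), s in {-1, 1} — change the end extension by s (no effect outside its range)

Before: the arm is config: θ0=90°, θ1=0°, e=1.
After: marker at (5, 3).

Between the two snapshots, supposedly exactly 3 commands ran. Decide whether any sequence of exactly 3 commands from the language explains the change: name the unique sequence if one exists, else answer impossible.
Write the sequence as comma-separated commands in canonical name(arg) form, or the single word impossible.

rotate(1, 90), rotate(1, 90), rotate(1, 90)

begin: config: θ0=90°, θ1=0°, e=1
1. rotate(1, 90) → config: θ0=90°, θ1=90°, e=1
2. rotate(1, 90) → config: θ0=90°, θ1=180°, e=1
3. rotate(1, 90) → config: θ0=90°, θ1=270°, e=1
no other 3-command option fits: unique.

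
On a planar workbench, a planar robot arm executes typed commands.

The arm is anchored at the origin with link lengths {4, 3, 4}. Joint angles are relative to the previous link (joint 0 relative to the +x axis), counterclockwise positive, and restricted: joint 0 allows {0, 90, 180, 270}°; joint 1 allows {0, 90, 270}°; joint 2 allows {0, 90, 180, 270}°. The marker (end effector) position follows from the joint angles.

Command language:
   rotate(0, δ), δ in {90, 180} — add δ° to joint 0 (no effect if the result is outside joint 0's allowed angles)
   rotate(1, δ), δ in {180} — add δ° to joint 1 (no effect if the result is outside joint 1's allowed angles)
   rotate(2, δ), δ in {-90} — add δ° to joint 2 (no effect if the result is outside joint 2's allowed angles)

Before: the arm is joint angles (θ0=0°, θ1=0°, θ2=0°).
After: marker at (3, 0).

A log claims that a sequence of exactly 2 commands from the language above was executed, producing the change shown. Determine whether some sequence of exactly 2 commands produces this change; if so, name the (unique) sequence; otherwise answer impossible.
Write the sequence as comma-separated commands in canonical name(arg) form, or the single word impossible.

rotate(2, -90), rotate(2, -90)

begin: joint angles (θ0=0°, θ1=0°, θ2=0°)
t=1 rotate(2, -90) ⇒ joint angles (θ0=0°, θ1=0°, θ2=270°)
t=2 rotate(2, -90) ⇒ joint angles (θ0=0°, θ1=0°, θ2=180°)
no rival 2-sequence matches.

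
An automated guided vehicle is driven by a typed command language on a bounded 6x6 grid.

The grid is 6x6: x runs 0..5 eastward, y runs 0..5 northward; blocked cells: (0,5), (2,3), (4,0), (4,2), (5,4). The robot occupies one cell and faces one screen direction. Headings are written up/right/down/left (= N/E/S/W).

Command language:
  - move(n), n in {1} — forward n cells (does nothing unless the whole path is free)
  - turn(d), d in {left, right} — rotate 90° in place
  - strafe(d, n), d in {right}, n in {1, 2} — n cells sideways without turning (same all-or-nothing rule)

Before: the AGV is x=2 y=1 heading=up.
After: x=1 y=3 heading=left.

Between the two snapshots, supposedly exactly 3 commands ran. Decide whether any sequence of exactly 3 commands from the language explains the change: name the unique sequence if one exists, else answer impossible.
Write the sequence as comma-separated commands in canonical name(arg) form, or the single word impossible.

turn(left), move(1), strafe(right, 2)

key: position moved to (1,3) AND the heading swung to W — translation plus rotation needed
start: x=2 y=1 heading=up
t=1 turn(left) ⇒ x=2 y=1 heading=left
t=2 move(1) ⇒ x=1 y=1 heading=left
t=3 strafe(right, 2) ⇒ x=1 y=3 heading=left
no rival 3-sequence matches.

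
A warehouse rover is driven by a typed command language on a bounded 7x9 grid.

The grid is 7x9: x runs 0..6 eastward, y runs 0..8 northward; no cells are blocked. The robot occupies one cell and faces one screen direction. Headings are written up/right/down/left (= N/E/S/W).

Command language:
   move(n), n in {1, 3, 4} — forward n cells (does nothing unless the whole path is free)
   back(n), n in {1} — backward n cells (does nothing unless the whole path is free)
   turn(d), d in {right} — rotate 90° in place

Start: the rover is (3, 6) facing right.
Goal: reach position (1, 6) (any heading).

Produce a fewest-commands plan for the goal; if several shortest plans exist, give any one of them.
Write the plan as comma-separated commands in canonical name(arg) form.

start: (3, 6) facing right
1. back(1) → (2, 6) facing right
2. back(1) → (1, 6) facing right
shorter routes all fall short; 2 is best.

back(1), back(1)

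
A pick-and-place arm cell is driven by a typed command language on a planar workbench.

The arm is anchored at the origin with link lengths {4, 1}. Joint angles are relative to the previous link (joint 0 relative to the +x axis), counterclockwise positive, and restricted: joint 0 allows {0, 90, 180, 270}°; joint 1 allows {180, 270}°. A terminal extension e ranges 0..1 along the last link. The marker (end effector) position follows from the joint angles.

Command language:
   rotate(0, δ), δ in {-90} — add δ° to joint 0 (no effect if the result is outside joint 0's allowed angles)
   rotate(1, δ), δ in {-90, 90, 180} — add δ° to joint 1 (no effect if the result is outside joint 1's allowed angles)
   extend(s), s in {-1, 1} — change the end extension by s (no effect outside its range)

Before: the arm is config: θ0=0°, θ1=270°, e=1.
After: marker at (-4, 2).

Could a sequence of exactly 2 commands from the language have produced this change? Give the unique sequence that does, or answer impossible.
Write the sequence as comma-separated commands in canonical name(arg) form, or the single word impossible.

rotate(0, -90), rotate(0, -90)

start: config: θ0=0°, θ1=270°, e=1
step 1 (rotate(0, -90)): config: θ0=270°, θ1=270°, e=1
step 2 (rotate(0, -90)): config: θ0=180°, θ1=270°, e=1
all 36 alternatives checked — unique.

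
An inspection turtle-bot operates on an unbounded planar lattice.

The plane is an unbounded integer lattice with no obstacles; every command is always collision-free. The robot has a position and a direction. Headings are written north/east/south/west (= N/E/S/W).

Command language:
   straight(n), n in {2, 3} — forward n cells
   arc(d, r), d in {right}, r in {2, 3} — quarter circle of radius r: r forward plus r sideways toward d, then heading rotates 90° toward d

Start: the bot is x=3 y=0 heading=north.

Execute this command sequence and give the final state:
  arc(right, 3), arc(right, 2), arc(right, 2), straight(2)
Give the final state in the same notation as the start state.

x=4 y=-1 heading=west

initial: x=3 y=0 heading=north
[1] after arc(right, 3): x=6 y=3 heading=east
[2] after arc(right, 2): x=8 y=1 heading=south
[3] after arc(right, 2): x=6 y=-1 heading=west
[4] after straight(2): x=4 y=-1 heading=west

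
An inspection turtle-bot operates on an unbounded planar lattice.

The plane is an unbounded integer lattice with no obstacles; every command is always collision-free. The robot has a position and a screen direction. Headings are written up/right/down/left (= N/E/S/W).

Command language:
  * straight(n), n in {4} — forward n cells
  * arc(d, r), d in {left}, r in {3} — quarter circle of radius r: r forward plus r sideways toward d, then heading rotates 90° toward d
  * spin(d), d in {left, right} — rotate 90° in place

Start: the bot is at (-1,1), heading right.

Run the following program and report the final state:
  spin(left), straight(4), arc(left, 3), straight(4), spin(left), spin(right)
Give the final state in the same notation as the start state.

at (-8,8), heading left

start: at (-1,1), heading right
1. spin(left) → at (-1,1), heading up
2. straight(4) → at (-1,5), heading up
3. arc(left, 3) → at (-4,8), heading left
4. straight(4) → at (-8,8), heading left
5. spin(left) → at (-8,8), heading down
6. spin(right) → at (-8,8), heading left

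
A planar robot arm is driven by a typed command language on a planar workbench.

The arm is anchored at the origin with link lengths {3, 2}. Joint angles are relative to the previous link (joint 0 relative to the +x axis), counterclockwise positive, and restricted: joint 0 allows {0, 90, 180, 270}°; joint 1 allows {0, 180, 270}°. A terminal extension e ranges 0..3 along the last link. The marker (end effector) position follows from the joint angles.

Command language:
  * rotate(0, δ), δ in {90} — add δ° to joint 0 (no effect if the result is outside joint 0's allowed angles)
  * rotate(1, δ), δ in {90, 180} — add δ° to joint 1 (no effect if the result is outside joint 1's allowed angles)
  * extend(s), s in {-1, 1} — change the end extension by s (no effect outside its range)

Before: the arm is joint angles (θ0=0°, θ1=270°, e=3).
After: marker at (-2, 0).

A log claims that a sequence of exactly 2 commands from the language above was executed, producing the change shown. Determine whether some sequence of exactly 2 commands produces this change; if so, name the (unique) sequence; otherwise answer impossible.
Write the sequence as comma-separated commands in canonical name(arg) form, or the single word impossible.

key: running rotate(1, 180) before rotate(1, 90) would end elsewhere — order is forced
start: joint angles (θ0=0°, θ1=270°, e=3)
step 1 (rotate(1, 90)): joint angles (θ0=0°, θ1=0°, e=3)
step 2 (rotate(1, 180)): joint angles (θ0=0°, θ1=180°, e=3)
uniquely the one of 25 2-step routes that fits.

rotate(1, 90), rotate(1, 180)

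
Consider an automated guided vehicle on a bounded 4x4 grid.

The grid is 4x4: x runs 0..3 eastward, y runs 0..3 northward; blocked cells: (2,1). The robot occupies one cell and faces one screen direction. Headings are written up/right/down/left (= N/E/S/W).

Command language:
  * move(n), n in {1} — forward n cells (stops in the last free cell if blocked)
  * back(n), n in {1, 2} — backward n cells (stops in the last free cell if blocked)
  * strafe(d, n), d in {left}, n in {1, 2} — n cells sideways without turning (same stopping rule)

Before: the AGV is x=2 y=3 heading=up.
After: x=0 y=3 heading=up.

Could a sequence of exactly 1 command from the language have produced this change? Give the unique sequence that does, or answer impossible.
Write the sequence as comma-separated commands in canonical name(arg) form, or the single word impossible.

strafe(left, 2)

key: still facing N — the one step turns nothing
from: x=2 y=3 heading=up
t=1 strafe(left, 2) ⇒ x=0 y=3 heading=up
no other 1-command option fits: unique.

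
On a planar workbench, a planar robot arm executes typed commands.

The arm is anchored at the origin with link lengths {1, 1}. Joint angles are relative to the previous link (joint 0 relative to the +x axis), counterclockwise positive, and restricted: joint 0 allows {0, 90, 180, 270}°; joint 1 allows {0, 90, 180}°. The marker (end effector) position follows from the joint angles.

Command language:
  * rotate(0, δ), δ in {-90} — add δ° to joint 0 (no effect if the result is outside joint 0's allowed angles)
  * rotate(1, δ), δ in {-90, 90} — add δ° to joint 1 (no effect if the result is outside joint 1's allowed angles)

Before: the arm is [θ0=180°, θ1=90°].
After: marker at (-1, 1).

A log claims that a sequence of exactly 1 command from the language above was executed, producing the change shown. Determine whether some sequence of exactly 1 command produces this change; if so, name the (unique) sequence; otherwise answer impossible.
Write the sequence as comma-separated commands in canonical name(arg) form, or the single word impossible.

rotate(0, -90)

initial: [θ0=180°, θ1=90°]
[1] after rotate(0, -90): [θ0=90°, θ1=90°]
no rival 1-sequence matches.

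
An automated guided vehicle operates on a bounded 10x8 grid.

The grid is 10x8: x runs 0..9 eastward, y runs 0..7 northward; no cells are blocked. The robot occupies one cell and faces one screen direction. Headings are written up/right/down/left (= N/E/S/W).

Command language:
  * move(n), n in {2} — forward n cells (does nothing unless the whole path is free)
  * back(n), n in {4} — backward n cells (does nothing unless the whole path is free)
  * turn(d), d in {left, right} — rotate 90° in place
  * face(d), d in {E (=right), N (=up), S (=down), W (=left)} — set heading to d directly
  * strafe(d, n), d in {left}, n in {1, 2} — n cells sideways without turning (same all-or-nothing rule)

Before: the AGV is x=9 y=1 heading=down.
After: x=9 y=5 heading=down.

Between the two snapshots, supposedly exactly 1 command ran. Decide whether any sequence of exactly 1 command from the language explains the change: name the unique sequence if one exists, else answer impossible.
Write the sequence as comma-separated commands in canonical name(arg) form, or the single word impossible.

back(4)

key: still facing S — the one step turns nothing
t0: x=9 y=1 heading=down
step 1 (back(4)): x=9 y=5 heading=down
all 10 alternatives checked — unique.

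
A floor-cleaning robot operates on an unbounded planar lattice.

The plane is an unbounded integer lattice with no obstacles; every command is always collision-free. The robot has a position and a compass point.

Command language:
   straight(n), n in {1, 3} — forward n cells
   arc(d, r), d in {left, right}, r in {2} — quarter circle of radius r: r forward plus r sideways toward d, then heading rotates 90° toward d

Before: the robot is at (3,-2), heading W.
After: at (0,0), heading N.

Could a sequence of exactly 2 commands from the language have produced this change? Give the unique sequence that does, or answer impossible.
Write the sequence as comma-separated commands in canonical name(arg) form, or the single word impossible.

key: position moved to (0,0) AND the heading swung to N — translation plus rotation needed
begin: at (3,-2), heading W
step 1 (straight(1)): at (2,-2), heading W
step 2 (arc(right, 2)): at (0,0), heading N
uniquely the one of 16 2-step routes that fits.

straight(1), arc(right, 2)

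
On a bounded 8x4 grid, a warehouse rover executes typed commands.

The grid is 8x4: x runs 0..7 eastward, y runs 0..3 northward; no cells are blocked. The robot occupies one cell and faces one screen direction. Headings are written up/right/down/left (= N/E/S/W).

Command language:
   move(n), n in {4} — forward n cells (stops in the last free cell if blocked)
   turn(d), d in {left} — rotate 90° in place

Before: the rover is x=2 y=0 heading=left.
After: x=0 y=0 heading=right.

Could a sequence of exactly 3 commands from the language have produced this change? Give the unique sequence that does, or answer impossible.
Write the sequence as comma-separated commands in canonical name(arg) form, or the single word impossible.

key: move(4) runs into the grid edge before its full distance
initial: x=2 y=0 heading=left
step 1 (move(4)): x=0 y=0 heading=left
step 2 (turn(left)): x=0 y=0 heading=down
step 3 (turn(left)): x=0 y=0 heading=right
no rival 3-sequence matches.

move(4), turn(left), turn(left)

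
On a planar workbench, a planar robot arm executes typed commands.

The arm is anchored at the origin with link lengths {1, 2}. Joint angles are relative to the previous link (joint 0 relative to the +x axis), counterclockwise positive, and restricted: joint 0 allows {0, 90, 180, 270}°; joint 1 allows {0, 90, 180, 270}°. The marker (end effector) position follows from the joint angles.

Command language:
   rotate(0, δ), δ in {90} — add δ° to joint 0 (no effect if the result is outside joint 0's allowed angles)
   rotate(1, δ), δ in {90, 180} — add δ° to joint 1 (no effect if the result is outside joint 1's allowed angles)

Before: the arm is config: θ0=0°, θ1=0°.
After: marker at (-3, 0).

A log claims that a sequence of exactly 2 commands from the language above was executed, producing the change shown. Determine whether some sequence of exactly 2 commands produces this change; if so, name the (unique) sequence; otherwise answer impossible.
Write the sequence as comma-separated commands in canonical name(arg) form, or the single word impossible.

begin: config: θ0=0°, θ1=0°
[1] after rotate(0, 90): config: θ0=90°, θ1=0°
[2] after rotate(0, 90): config: θ0=180°, θ1=0°
no rival 2-sequence matches.

rotate(0, 90), rotate(0, 90)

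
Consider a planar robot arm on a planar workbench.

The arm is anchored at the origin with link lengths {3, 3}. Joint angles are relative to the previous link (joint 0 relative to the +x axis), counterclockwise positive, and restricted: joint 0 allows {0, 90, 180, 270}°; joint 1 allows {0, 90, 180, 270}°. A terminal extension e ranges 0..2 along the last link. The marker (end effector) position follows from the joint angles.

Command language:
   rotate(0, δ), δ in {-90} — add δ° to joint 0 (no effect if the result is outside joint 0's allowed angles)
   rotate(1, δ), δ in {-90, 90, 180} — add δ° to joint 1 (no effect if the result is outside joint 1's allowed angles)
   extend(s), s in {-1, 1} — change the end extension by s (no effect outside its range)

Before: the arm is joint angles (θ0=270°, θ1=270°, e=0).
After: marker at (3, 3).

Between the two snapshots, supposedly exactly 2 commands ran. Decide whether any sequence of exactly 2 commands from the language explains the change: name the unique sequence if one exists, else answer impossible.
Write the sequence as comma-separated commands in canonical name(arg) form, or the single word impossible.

start: joint angles (θ0=270°, θ1=270°, e=0)
[1] after rotate(0, -90): joint angles (θ0=180°, θ1=270°, e=0)
[2] after rotate(0, -90): joint angles (θ0=90°, θ1=270°, e=0)
no rival 2-sequence matches.

rotate(0, -90), rotate(0, -90)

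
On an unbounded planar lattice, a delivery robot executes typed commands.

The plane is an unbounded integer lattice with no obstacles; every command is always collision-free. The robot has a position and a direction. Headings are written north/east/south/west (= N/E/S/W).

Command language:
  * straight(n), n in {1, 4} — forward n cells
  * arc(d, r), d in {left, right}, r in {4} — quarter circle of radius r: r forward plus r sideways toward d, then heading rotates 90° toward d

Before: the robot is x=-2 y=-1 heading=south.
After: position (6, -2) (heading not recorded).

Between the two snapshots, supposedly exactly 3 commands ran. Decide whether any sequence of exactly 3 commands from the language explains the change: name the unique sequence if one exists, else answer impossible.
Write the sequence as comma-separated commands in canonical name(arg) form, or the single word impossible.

straight(1), arc(left, 4), arc(left, 4)

key: order matters: swapping straight(1) and arc(left, 4) lands elsewhere
initial: x=-2 y=-1 heading=south
1. straight(1) → x=-2 y=-2 heading=south
2. arc(left, 4) → x=2 y=-6 heading=east
3. arc(left, 4) → x=6 y=-2 heading=north
no other 3-command option fits: unique.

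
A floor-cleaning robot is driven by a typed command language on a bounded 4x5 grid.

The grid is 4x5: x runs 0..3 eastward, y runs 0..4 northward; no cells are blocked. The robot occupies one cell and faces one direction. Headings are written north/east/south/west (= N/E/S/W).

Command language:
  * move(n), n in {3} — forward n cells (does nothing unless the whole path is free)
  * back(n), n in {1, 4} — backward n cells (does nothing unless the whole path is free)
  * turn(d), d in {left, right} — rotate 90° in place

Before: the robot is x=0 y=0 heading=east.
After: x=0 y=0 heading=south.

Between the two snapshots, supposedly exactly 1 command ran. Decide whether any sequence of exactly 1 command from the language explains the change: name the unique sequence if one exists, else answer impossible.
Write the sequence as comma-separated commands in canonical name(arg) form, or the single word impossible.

turn(right)

key: (0,0) unchanged — the single command moves nothing
t0: x=0 y=0 heading=east
1. turn(right) → x=0 y=0 heading=south
no rival 1-sequence matches.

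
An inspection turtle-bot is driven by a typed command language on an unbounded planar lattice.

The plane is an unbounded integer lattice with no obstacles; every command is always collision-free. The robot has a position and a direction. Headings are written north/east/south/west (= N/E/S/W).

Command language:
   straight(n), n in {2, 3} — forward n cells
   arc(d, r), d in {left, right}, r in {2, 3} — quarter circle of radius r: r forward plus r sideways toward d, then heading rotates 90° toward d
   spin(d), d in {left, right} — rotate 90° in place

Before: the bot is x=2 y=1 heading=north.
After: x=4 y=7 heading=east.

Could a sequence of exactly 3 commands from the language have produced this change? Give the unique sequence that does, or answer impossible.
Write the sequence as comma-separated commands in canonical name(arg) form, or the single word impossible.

key: order matters: swapping straight(2) and arc(right, 2) lands elsewhere
t0: x=2 y=1 heading=north
t=1 straight(2) ⇒ x=2 y=3 heading=north
t=2 straight(2) ⇒ x=2 y=5 heading=north
t=3 arc(right, 2) ⇒ x=4 y=7 heading=east
no rival 3-sequence matches.

straight(2), straight(2), arc(right, 2)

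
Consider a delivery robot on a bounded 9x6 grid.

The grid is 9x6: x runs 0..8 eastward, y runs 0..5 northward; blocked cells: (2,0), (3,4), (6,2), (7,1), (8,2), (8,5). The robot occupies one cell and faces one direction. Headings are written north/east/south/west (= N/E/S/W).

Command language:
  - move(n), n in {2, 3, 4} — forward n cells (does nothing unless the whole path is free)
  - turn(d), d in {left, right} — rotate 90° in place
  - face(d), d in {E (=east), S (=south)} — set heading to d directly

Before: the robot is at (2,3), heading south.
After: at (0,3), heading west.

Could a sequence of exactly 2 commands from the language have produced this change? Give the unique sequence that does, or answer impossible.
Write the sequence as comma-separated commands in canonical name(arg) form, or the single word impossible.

turn(right), move(2)

key: running move(2) before turn(right) would end elsewhere — order is forced
begin: at (2,3), heading south
t=1 turn(right) ⇒ at (2,3), heading west
t=2 move(2) ⇒ at (0,3), heading west
no other 2-command option fits: unique.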